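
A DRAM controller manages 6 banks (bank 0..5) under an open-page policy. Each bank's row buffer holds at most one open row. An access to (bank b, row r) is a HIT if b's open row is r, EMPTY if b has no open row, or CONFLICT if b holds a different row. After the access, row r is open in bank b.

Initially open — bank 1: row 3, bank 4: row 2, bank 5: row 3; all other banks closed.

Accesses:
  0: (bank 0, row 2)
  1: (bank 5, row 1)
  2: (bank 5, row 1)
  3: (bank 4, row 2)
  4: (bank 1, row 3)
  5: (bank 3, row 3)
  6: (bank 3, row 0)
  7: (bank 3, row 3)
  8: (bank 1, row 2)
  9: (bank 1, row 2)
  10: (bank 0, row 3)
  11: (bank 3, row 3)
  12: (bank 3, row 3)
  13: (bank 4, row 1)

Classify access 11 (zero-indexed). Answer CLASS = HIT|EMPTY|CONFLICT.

CLASS = HIT

0: bank 0 row 2 — prev None → EMPTY
1: bank 5 row 1 — prev 3 → CONFLICT
2: bank 5 row 1 — prev 1 → HIT
3: bank 4 row 2 — prev 2 → HIT
4: bank 1 row 3 — prev 3 → HIT
5: bank 3 row 3 — prev None → EMPTY
6: bank 3 row 0 — prev 3 → CONFLICT
7: bank 3 row 3 — prev 0 → CONFLICT
8: bank 1 row 2 — prev 3 → CONFLICT
9: bank 1 row 2 — prev 2 → HIT
10: bank 0 row 3 — prev 2 → CONFLICT
11: bank 3 row 3 — prev 3 → HIT
12: bank 3 row 3 — prev 3 → HIT
13: bank 4 row 1 — prev 2 → CONFLICT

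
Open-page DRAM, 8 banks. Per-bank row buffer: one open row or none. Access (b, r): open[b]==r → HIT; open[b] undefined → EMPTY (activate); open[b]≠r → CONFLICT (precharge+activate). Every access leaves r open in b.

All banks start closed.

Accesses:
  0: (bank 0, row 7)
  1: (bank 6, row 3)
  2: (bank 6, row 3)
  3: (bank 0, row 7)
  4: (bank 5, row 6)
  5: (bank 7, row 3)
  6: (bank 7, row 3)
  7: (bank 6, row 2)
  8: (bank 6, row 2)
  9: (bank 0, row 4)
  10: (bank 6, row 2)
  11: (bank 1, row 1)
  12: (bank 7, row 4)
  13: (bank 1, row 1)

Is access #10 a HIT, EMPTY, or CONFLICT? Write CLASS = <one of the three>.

#0 (0,7) E
#1 (6,3) E
#2 (6,3) H  (was 3)
#3 (0,7) H  (was 7)
#4 (5,6) E
#5 (7,3) E
#6 (7,3) H  (was 3)
#7 (6,2) C  (was 3)
#8 (6,2) H  (was 2)
#9 (0,4) C  (was 7)
#10 (6,2) H  (was 2)
#11 (1,1) E
#12 (7,4) C  (was 3)
#13 (1,1) H  (was 1)

CLASS = HIT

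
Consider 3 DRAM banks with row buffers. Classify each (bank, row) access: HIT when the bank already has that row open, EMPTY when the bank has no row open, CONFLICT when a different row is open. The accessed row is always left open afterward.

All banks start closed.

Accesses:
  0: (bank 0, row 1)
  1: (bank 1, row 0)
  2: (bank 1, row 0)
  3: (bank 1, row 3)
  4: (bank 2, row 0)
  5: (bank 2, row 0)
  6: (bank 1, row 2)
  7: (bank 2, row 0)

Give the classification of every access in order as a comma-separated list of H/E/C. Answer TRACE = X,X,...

  [0] b0 r1: no row ⇒ E
  [1] b1 r0: no row ⇒ E
  [2] b1 r0: had r0 ⇒ H
  [3] b1 r3: had r0 ⇒ C
  [4] b2 r0: no row ⇒ E
  [5] b2 r0: had r0 ⇒ H
  [6] b1 r2: had r3 ⇒ C
  [7] b2 r0: had r0 ⇒ H

TRACE = E,E,H,C,E,H,C,H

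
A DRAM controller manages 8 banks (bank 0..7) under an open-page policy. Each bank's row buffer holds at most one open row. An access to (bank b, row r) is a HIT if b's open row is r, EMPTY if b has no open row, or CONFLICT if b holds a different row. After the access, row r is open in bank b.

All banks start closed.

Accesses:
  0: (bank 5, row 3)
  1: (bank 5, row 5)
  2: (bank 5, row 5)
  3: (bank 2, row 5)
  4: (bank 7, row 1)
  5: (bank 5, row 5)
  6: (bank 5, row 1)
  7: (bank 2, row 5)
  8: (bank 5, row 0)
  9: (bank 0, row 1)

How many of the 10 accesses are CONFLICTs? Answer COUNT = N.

step 0: bank5 None->3 [EMPTY]
step 1: bank5 3->5 [CONFLICT]
step 2: bank5 5->5 [HIT]
step 3: bank2 None->5 [EMPTY]
step 4: bank7 None->1 [EMPTY]
step 5: bank5 5->5 [HIT]
step 6: bank5 5->1 [CONFLICT]
step 7: bank2 5->5 [HIT]
step 8: bank5 1->0 [CONFLICT]
step 9: bank0 None->1 [EMPTY]

COUNT = 3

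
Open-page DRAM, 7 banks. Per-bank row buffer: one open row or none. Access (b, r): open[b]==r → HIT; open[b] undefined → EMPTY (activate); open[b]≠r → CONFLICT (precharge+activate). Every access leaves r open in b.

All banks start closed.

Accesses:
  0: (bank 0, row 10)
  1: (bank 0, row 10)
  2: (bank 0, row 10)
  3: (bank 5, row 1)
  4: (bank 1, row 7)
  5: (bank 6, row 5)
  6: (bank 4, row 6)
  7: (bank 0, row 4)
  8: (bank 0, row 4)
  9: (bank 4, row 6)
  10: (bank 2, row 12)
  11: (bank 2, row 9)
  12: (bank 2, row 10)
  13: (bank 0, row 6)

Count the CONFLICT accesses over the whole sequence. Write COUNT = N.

step 0: bank0 None->10 [EMPTY]
step 1: bank0 10->10 [HIT]
step 2: bank0 10->10 [HIT]
step 3: bank5 None->1 [EMPTY]
step 4: bank1 None->7 [EMPTY]
step 5: bank6 None->5 [EMPTY]
step 6: bank4 None->6 [EMPTY]
step 7: bank0 10->4 [CONFLICT]
step 8: bank0 4->4 [HIT]
step 9: bank4 6->6 [HIT]
step 10: bank2 None->12 [EMPTY]
step 11: bank2 12->9 [CONFLICT]
step 12: bank2 9->10 [CONFLICT]
step 13: bank0 4->6 [CONFLICT]

COUNT = 4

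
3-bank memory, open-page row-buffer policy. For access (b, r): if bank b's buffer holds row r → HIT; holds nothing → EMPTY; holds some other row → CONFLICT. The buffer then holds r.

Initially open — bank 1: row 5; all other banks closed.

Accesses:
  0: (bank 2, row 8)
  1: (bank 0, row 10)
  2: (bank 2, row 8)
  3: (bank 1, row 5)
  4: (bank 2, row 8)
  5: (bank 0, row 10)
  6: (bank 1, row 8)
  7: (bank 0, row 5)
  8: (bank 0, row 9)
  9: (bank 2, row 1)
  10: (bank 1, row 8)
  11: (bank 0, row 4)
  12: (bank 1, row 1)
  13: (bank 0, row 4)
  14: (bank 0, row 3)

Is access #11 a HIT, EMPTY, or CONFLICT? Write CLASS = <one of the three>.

step 0: bank2 None->8 [EMPTY]
step 1: bank0 None->10 [EMPTY]
step 2: bank2 8->8 [HIT]
step 3: bank1 5->5 [HIT]
step 4: bank2 8->8 [HIT]
step 5: bank0 10->10 [HIT]
step 6: bank1 5->8 [CONFLICT]
step 7: bank0 10->5 [CONFLICT]
step 8: bank0 5->9 [CONFLICT]
step 9: bank2 8->1 [CONFLICT]
step 10: bank1 8->8 [HIT]
step 11: bank0 9->4 [CONFLICT]
step 12: bank1 8->1 [CONFLICT]
step 13: bank0 4->4 [HIT]
step 14: bank0 4->3 [CONFLICT]

CLASS = CONFLICT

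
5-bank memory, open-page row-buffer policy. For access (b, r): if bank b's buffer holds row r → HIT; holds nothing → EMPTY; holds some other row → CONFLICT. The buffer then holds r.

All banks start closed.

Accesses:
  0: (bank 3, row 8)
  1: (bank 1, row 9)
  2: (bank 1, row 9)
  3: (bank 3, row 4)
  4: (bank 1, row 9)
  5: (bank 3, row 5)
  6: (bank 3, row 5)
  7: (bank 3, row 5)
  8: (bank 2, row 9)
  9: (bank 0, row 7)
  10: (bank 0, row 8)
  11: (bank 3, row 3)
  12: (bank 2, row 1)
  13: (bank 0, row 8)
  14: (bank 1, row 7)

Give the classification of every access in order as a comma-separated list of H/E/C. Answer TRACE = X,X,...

step 0: bank3 None->8 [EMPTY]
step 1: bank1 None->9 [EMPTY]
step 2: bank1 9->9 [HIT]
step 3: bank3 8->4 [CONFLICT]
step 4: bank1 9->9 [HIT]
step 5: bank3 4->5 [CONFLICT]
step 6: bank3 5->5 [HIT]
step 7: bank3 5->5 [HIT]
step 8: bank2 None->9 [EMPTY]
step 9: bank0 None->7 [EMPTY]
step 10: bank0 7->8 [CONFLICT]
step 11: bank3 5->3 [CONFLICT]
step 12: bank2 9->1 [CONFLICT]
step 13: bank0 8->8 [HIT]
step 14: bank1 9->7 [CONFLICT]

TRACE = E,E,H,C,H,C,H,H,E,E,C,C,C,H,C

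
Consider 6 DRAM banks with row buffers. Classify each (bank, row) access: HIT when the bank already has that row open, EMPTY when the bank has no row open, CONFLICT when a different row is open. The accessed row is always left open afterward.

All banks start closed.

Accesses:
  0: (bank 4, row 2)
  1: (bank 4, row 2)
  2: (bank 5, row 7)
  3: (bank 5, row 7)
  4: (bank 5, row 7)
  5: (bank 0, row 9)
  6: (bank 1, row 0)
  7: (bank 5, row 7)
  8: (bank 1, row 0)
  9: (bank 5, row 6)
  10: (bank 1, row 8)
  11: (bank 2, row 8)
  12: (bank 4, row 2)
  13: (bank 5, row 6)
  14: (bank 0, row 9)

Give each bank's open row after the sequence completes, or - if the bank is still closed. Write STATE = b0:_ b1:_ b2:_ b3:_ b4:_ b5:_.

#0 (4,2) E
#1 (4,2) H  (was 2)
#2 (5,7) E
#3 (5,7) H  (was 7)
#4 (5,7) H  (was 7)
#5 (0,9) E
#6 (1,0) E
#7 (5,7) H  (was 7)
#8 (1,0) H  (was 0)
#9 (5,6) C  (was 7)
#10 (1,8) C  (was 0)
#11 (2,8) E
#12 (4,2) H  (was 2)
#13 (5,6) H  (was 6)
#14 (0,9) H  (was 9)

STATE = b0:9 b1:8 b2:8 b3:- b4:2 b5:6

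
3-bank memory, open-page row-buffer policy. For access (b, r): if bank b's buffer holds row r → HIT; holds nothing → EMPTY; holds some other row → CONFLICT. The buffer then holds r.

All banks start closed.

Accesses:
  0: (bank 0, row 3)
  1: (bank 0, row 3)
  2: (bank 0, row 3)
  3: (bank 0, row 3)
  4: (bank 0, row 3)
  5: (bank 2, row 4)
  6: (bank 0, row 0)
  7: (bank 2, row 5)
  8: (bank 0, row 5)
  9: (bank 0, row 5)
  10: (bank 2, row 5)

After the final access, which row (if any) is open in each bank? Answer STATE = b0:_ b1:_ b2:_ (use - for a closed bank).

#0 (0,3) E
#1 (0,3) H  (was 3)
#2 (0,3) H  (was 3)
#3 (0,3) H  (was 3)
#4 (0,3) H  (was 3)
#5 (2,4) E
#6 (0,0) C  (was 3)
#7 (2,5) C  (was 4)
#8 (0,5) C  (was 0)
#9 (0,5) H  (was 5)
#10 (2,5) H  (was 5)

STATE = b0:5 b1:- b2:5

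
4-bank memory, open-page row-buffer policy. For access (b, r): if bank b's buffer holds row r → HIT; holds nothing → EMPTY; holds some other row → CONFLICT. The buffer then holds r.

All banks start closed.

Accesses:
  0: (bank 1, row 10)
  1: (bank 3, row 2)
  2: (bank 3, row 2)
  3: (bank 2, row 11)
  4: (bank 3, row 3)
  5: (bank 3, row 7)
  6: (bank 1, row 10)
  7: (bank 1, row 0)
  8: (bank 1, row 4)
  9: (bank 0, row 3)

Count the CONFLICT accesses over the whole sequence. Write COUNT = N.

COUNT = 4

step 0: bank1 None->10 [EMPTY]
step 1: bank3 None->2 [EMPTY]
step 2: bank3 2->2 [HIT]
step 3: bank2 None->11 [EMPTY]
step 4: bank3 2->3 [CONFLICT]
step 5: bank3 3->7 [CONFLICT]
step 6: bank1 10->10 [HIT]
step 7: bank1 10->0 [CONFLICT]
step 8: bank1 0->4 [CONFLICT]
step 9: bank0 None->3 [EMPTY]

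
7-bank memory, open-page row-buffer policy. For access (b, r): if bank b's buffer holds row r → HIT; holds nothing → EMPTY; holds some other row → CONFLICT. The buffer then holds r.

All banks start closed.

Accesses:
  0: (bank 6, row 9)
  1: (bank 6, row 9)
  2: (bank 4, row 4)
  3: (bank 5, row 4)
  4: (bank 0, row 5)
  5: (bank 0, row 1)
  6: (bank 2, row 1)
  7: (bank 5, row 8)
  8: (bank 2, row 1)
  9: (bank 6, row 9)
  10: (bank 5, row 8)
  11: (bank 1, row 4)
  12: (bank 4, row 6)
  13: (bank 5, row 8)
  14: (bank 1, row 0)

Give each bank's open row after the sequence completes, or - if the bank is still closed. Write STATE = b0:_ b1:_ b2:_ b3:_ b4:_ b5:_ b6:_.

STATE = b0:1 b1:0 b2:1 b3:- b4:6 b5:8 b6:9

  [0] b6 r9: no row ⇒ E
  [1] b6 r9: had r9 ⇒ H
  [2] b4 r4: no row ⇒ E
  [3] b5 r4: no row ⇒ E
  [4] b0 r5: no row ⇒ E
  [5] b0 r1: had r5 ⇒ C
  [6] b2 r1: no row ⇒ E
  [7] b5 r8: had r4 ⇒ C
  [8] b2 r1: had r1 ⇒ H
  [9] b6 r9: had r9 ⇒ H
  [10] b5 r8: had r8 ⇒ H
  [11] b1 r4: no row ⇒ E
  [12] b4 r6: had r4 ⇒ C
  [13] b5 r8: had r8 ⇒ H
  [14] b1 r0: had r4 ⇒ C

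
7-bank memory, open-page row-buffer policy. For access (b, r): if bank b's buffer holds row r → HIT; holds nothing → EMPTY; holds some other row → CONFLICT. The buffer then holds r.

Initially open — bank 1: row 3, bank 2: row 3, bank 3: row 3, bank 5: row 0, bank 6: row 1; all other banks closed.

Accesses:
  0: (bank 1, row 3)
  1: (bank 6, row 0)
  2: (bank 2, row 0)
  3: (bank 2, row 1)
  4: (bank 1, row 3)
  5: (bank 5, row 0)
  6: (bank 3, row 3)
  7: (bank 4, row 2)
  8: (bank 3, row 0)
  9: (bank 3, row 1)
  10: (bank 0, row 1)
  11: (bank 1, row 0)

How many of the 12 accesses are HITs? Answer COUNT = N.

COUNT = 4

#0 (1,3) H  (was 3)
#1 (6,0) C  (was 1)
#2 (2,0) C  (was 3)
#3 (2,1) C  (was 0)
#4 (1,3) H  (was 3)
#5 (5,0) H  (was 0)
#6 (3,3) H  (was 3)
#7 (4,2) E
#8 (3,0) C  (was 3)
#9 (3,1) C  (was 0)
#10 (0,1) E
#11 (1,0) C  (was 3)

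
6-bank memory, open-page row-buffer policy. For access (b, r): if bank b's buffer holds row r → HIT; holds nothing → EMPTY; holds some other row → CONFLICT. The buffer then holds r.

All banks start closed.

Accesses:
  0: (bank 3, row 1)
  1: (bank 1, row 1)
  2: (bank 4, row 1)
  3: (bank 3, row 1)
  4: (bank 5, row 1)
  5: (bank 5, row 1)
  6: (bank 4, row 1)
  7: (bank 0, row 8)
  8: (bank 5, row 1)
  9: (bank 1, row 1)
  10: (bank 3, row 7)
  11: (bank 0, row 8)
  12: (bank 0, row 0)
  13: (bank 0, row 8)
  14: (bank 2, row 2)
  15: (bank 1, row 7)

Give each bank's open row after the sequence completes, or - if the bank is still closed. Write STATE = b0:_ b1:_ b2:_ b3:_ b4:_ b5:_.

  [0] b3 r1: no row ⇒ E
  [1] b1 r1: no row ⇒ E
  [2] b4 r1: no row ⇒ E
  [3] b3 r1: had r1 ⇒ H
  [4] b5 r1: no row ⇒ E
  [5] b5 r1: had r1 ⇒ H
  [6] b4 r1: had r1 ⇒ H
  [7] b0 r8: no row ⇒ E
  [8] b5 r1: had r1 ⇒ H
  [9] b1 r1: had r1 ⇒ H
  [10] b3 r7: had r1 ⇒ C
  [11] b0 r8: had r8 ⇒ H
  [12] b0 r0: had r8 ⇒ C
  [13] b0 r8: had r0 ⇒ C
  [14] b2 r2: no row ⇒ E
  [15] b1 r7: had r1 ⇒ C

STATE = b0:8 b1:7 b2:2 b3:7 b4:1 b5:1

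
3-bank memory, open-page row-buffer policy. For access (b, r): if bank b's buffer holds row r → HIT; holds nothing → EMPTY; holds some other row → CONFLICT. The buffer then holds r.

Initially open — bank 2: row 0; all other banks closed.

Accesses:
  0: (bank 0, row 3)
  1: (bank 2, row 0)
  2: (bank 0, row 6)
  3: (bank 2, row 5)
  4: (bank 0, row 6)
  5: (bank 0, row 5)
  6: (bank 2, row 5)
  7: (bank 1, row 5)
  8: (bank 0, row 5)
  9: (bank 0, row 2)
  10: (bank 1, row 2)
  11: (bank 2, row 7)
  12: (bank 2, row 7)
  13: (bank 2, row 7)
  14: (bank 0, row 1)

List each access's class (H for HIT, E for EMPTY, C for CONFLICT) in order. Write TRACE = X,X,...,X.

  [0] b0 r3: no row ⇒ E
  [1] b2 r0: had r0 ⇒ H
  [2] b0 r6: had r3 ⇒ C
  [3] b2 r5: had r0 ⇒ C
  [4] b0 r6: had r6 ⇒ H
  [5] b0 r5: had r6 ⇒ C
  [6] b2 r5: had r5 ⇒ H
  [7] b1 r5: no row ⇒ E
  [8] b0 r5: had r5 ⇒ H
  [9] b0 r2: had r5 ⇒ C
  [10] b1 r2: had r5 ⇒ C
  [11] b2 r7: had r5 ⇒ C
  [12] b2 r7: had r7 ⇒ H
  [13] b2 r7: had r7 ⇒ H
  [14] b0 r1: had r2 ⇒ C

TRACE = E,H,C,C,H,C,H,E,H,C,C,C,H,H,C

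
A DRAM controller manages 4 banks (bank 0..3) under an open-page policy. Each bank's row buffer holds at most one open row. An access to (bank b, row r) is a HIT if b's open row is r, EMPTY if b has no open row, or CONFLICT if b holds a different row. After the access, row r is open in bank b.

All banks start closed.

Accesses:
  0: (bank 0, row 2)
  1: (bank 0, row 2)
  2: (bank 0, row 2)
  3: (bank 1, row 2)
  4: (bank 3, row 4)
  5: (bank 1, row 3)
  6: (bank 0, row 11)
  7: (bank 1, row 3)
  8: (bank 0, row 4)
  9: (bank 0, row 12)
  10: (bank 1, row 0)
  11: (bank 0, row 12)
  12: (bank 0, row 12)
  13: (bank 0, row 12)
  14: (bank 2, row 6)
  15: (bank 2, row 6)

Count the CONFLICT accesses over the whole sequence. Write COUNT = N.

COUNT = 5

0: bank 0 row 2 — prev None → EMPTY
1: bank 0 row 2 — prev 2 → HIT
2: bank 0 row 2 — prev 2 → HIT
3: bank 1 row 2 — prev None → EMPTY
4: bank 3 row 4 — prev None → EMPTY
5: bank 1 row 3 — prev 2 → CONFLICT
6: bank 0 row 11 — prev 2 → CONFLICT
7: bank 1 row 3 — prev 3 → HIT
8: bank 0 row 4 — prev 11 → CONFLICT
9: bank 0 row 12 — prev 4 → CONFLICT
10: bank 1 row 0 — prev 3 → CONFLICT
11: bank 0 row 12 — prev 12 → HIT
12: bank 0 row 12 — prev 12 → HIT
13: bank 0 row 12 — prev 12 → HIT
14: bank 2 row 6 — prev None → EMPTY
15: bank 2 row 6 — prev 6 → HIT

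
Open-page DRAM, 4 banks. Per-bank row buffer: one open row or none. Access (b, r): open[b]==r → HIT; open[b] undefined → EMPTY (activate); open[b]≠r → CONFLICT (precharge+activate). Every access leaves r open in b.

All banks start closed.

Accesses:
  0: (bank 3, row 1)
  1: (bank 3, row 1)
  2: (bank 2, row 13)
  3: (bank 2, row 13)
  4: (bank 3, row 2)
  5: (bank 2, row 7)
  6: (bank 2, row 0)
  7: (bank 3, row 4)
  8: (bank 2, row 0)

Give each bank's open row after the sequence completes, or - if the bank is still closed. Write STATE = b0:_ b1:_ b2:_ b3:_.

STATE = b0:- b1:- b2:0 b3:4

step 0: bank3 None->1 [EMPTY]
step 1: bank3 1->1 [HIT]
step 2: bank2 None->13 [EMPTY]
step 3: bank2 13->13 [HIT]
step 4: bank3 1->2 [CONFLICT]
step 5: bank2 13->7 [CONFLICT]
step 6: bank2 7->0 [CONFLICT]
step 7: bank3 2->4 [CONFLICT]
step 8: bank2 0->0 [HIT]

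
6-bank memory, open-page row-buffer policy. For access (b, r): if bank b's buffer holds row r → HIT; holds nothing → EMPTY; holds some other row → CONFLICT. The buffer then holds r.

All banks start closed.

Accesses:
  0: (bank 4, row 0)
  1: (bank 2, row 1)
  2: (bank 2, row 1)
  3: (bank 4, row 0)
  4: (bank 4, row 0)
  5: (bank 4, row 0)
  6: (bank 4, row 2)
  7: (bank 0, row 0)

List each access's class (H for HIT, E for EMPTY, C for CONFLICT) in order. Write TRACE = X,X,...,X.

#0 (4,0) E
#1 (2,1) E
#2 (2,1) H  (was 1)
#3 (4,0) H  (was 0)
#4 (4,0) H  (was 0)
#5 (4,0) H  (was 0)
#6 (4,2) C  (was 0)
#7 (0,0) E

TRACE = E,E,H,H,H,H,C,E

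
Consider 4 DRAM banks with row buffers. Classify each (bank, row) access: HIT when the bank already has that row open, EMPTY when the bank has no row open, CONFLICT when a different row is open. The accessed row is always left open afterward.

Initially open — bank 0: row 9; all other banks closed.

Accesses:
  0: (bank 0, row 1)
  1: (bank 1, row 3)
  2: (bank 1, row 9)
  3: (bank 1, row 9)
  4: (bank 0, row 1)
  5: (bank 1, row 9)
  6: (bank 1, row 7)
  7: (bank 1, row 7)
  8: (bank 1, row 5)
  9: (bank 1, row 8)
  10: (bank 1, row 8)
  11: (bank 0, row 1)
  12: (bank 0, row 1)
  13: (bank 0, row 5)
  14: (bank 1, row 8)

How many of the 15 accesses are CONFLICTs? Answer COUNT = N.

COUNT = 6

#0 (0,1) C  (was 9)
#1 (1,3) E
#2 (1,9) C  (was 3)
#3 (1,9) H  (was 9)
#4 (0,1) H  (was 1)
#5 (1,9) H  (was 9)
#6 (1,7) C  (was 9)
#7 (1,7) H  (was 7)
#8 (1,5) C  (was 7)
#9 (1,8) C  (was 5)
#10 (1,8) H  (was 8)
#11 (0,1) H  (was 1)
#12 (0,1) H  (was 1)
#13 (0,5) C  (was 1)
#14 (1,8) H  (was 8)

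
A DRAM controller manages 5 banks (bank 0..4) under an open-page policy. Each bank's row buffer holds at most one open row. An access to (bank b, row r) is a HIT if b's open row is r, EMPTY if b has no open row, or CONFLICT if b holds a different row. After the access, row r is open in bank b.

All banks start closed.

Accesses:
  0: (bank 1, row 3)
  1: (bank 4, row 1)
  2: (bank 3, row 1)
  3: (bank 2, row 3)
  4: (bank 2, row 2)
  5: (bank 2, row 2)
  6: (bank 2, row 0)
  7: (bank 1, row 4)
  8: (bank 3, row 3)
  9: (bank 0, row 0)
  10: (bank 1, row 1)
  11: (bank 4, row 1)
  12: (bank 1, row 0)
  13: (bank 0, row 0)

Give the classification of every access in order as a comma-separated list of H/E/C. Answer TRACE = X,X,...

  [0] b1 r3: no row ⇒ E
  [1] b4 r1: no row ⇒ E
  [2] b3 r1: no row ⇒ E
  [3] b2 r3: no row ⇒ E
  [4] b2 r2: had r3 ⇒ C
  [5] b2 r2: had r2 ⇒ H
  [6] b2 r0: had r2 ⇒ C
  [7] b1 r4: had r3 ⇒ C
  [8] b3 r3: had r1 ⇒ C
  [9] b0 r0: no row ⇒ E
  [10] b1 r1: had r4 ⇒ C
  [11] b4 r1: had r1 ⇒ H
  [12] b1 r0: had r1 ⇒ C
  [13] b0 r0: had r0 ⇒ H

TRACE = E,E,E,E,C,H,C,C,C,E,C,H,C,H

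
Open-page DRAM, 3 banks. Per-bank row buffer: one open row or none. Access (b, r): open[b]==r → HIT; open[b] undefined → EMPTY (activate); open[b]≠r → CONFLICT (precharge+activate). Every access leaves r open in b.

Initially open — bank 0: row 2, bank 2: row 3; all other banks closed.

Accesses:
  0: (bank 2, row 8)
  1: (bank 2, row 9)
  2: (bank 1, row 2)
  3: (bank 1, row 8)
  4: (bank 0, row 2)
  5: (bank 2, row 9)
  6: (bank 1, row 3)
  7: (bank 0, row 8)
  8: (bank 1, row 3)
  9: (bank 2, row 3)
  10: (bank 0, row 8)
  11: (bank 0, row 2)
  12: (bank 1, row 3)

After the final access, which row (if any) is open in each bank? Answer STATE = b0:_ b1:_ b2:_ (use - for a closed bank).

STATE = b0:2 b1:3 b2:3

step 0: bank2 3->8 [CONFLICT]
step 1: bank2 8->9 [CONFLICT]
step 2: bank1 None->2 [EMPTY]
step 3: bank1 2->8 [CONFLICT]
step 4: bank0 2->2 [HIT]
step 5: bank2 9->9 [HIT]
step 6: bank1 8->3 [CONFLICT]
step 7: bank0 2->8 [CONFLICT]
step 8: bank1 3->3 [HIT]
step 9: bank2 9->3 [CONFLICT]
step 10: bank0 8->8 [HIT]
step 11: bank0 8->2 [CONFLICT]
step 12: bank1 3->3 [HIT]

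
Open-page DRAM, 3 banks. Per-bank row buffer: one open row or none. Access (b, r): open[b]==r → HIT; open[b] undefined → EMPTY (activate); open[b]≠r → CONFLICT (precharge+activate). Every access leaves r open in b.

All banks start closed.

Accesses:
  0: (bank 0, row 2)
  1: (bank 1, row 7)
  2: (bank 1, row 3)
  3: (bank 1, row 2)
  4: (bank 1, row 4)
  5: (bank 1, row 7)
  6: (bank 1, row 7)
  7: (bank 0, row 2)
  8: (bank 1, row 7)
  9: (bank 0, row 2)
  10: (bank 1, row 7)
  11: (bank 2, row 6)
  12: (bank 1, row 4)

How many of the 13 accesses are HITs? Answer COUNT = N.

0: bank 0 row 2 — prev None → EMPTY
1: bank 1 row 7 — prev None → EMPTY
2: bank 1 row 3 — prev 7 → CONFLICT
3: bank 1 row 2 — prev 3 → CONFLICT
4: bank 1 row 4 — prev 2 → CONFLICT
5: bank 1 row 7 — prev 4 → CONFLICT
6: bank 1 row 7 — prev 7 → HIT
7: bank 0 row 2 — prev 2 → HIT
8: bank 1 row 7 — prev 7 → HIT
9: bank 0 row 2 — prev 2 → HIT
10: bank 1 row 7 — prev 7 → HIT
11: bank 2 row 6 — prev None → EMPTY
12: bank 1 row 4 — prev 7 → CONFLICT

COUNT = 5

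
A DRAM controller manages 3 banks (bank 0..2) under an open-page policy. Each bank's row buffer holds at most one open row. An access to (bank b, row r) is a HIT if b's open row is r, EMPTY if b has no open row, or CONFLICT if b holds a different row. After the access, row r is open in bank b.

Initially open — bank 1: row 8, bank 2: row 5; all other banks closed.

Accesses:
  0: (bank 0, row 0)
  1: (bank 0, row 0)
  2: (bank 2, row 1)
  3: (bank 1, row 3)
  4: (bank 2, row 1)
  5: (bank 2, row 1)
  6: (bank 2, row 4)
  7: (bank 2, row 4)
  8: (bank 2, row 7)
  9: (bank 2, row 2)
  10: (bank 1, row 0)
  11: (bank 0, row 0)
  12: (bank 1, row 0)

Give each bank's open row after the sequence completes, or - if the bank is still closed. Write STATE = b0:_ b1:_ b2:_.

#0 (0,0) E
#1 (0,0) H  (was 0)
#2 (2,1) C  (was 5)
#3 (1,3) C  (was 8)
#4 (2,1) H  (was 1)
#5 (2,1) H  (was 1)
#6 (2,4) C  (was 1)
#7 (2,4) H  (was 4)
#8 (2,7) C  (was 4)
#9 (2,2) C  (was 7)
#10 (1,0) C  (was 3)
#11 (0,0) H  (was 0)
#12 (1,0) H  (was 0)

STATE = b0:0 b1:0 b2:2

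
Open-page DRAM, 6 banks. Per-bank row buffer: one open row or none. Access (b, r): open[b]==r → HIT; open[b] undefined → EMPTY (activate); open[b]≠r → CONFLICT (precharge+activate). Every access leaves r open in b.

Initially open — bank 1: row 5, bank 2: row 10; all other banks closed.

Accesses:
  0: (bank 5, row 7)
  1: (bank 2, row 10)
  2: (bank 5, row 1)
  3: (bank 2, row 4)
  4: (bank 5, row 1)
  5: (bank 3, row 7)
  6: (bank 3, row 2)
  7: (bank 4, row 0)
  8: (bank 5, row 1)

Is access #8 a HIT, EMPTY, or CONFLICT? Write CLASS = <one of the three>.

  [0] b5 r7: no row ⇒ E
  [1] b2 r10: had r10 ⇒ H
  [2] b5 r1: had r7 ⇒ C
  [3] b2 r4: had r10 ⇒ C
  [4] b5 r1: had r1 ⇒ H
  [5] b3 r7: no row ⇒ E
  [6] b3 r2: had r7 ⇒ C
  [7] b4 r0: no row ⇒ E
  [8] b5 r1: had r1 ⇒ H

CLASS = HIT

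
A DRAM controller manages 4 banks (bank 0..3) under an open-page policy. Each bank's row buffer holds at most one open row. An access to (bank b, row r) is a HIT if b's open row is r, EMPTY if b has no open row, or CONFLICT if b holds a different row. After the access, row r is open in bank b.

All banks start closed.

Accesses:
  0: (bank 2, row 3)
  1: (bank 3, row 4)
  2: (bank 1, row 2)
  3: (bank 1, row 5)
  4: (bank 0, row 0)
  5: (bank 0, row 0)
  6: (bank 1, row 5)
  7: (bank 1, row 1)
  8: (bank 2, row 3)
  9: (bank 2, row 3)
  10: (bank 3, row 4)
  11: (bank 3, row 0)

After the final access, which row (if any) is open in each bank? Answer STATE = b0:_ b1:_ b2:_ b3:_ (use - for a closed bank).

#0 (2,3) E
#1 (3,4) E
#2 (1,2) E
#3 (1,5) C  (was 2)
#4 (0,0) E
#5 (0,0) H  (was 0)
#6 (1,5) H  (was 5)
#7 (1,1) C  (was 5)
#8 (2,3) H  (was 3)
#9 (2,3) H  (was 3)
#10 (3,4) H  (was 4)
#11 (3,0) C  (was 4)

STATE = b0:0 b1:1 b2:3 b3:0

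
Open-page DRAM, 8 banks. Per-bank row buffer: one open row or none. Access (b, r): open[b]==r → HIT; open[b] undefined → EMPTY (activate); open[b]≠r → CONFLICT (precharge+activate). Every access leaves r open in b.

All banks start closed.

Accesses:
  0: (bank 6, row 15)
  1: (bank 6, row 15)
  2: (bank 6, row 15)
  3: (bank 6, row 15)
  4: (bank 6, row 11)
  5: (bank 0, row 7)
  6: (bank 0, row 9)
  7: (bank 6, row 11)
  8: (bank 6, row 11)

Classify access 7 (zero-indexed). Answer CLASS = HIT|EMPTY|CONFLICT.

CLASS = HIT

  [0] b6 r15: no row ⇒ E
  [1] b6 r15: had r15 ⇒ H
  [2] b6 r15: had r15 ⇒ H
  [3] b6 r15: had r15 ⇒ H
  [4] b6 r11: had r15 ⇒ C
  [5] b0 r7: no row ⇒ E
  [6] b0 r9: had r7 ⇒ C
  [7] b6 r11: had r11 ⇒ H
  [8] b6 r11: had r11 ⇒ H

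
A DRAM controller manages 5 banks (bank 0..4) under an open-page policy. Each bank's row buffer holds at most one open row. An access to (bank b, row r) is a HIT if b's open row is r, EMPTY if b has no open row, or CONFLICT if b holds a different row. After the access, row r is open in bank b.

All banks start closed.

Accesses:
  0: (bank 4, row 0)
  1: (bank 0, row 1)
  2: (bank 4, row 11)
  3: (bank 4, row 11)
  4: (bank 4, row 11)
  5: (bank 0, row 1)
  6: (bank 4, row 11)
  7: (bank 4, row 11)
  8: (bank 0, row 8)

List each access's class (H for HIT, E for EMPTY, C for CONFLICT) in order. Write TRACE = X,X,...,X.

TRACE = E,E,C,H,H,H,H,H,C

0: bank 4 row 0 — prev None → EMPTY
1: bank 0 row 1 — prev None → EMPTY
2: bank 4 row 11 — prev 0 → CONFLICT
3: bank 4 row 11 — prev 11 → HIT
4: bank 4 row 11 — prev 11 → HIT
5: bank 0 row 1 — prev 1 → HIT
6: bank 4 row 11 — prev 11 → HIT
7: bank 4 row 11 — prev 11 → HIT
8: bank 0 row 8 — prev 1 → CONFLICT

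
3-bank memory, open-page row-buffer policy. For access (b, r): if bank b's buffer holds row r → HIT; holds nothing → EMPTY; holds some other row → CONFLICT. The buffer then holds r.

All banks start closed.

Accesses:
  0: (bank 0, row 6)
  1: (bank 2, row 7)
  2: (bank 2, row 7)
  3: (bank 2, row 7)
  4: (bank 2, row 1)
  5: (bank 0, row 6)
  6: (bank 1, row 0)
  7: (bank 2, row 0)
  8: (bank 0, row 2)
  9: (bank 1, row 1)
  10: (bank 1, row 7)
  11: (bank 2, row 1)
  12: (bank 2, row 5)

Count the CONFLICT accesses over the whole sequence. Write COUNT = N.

  [0] b0 r6: no row ⇒ E
  [1] b2 r7: no row ⇒ E
  [2] b2 r7: had r7 ⇒ H
  [3] b2 r7: had r7 ⇒ H
  [4] b2 r1: had r7 ⇒ C
  [5] b0 r6: had r6 ⇒ H
  [6] b1 r0: no row ⇒ E
  [7] b2 r0: had r1 ⇒ C
  [8] b0 r2: had r6 ⇒ C
  [9] b1 r1: had r0 ⇒ C
  [10] b1 r7: had r1 ⇒ C
  [11] b2 r1: had r0 ⇒ C
  [12] b2 r5: had r1 ⇒ C

COUNT = 7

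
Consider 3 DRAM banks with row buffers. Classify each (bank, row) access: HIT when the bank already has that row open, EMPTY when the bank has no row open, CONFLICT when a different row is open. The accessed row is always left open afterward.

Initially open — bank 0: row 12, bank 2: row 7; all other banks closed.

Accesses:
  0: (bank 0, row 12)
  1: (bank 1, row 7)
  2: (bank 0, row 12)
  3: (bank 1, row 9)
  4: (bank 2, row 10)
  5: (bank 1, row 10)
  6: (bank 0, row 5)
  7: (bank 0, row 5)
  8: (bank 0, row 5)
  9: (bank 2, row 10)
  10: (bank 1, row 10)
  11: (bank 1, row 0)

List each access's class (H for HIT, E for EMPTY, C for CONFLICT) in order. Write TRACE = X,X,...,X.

TRACE = H,E,H,C,C,C,C,H,H,H,H,C

#0 (0,12) H  (was 12)
#1 (1,7) E
#2 (0,12) H  (was 12)
#3 (1,9) C  (was 7)
#4 (2,10) C  (was 7)
#5 (1,10) C  (was 9)
#6 (0,5) C  (was 12)
#7 (0,5) H  (was 5)
#8 (0,5) H  (was 5)
#9 (2,10) H  (was 10)
#10 (1,10) H  (was 10)
#11 (1,0) C  (was 10)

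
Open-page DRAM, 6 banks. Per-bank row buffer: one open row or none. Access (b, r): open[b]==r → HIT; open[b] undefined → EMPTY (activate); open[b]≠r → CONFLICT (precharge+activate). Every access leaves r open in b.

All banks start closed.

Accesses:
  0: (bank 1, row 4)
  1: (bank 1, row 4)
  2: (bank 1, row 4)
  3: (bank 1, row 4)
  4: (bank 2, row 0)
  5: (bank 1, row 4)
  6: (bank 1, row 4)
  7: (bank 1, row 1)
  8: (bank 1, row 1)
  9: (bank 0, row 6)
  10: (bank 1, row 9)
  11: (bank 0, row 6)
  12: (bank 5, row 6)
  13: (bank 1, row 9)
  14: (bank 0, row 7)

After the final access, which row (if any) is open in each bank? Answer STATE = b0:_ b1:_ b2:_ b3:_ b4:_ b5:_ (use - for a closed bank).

STATE = b0:7 b1:9 b2:0 b3:- b4:- b5:6

  [0] b1 r4: no row ⇒ E
  [1] b1 r4: had r4 ⇒ H
  [2] b1 r4: had r4 ⇒ H
  [3] b1 r4: had r4 ⇒ H
  [4] b2 r0: no row ⇒ E
  [5] b1 r4: had r4 ⇒ H
  [6] b1 r4: had r4 ⇒ H
  [7] b1 r1: had r4 ⇒ C
  [8] b1 r1: had r1 ⇒ H
  [9] b0 r6: no row ⇒ E
  [10] b1 r9: had r1 ⇒ C
  [11] b0 r6: had r6 ⇒ H
  [12] b5 r6: no row ⇒ E
  [13] b1 r9: had r9 ⇒ H
  [14] b0 r7: had r6 ⇒ C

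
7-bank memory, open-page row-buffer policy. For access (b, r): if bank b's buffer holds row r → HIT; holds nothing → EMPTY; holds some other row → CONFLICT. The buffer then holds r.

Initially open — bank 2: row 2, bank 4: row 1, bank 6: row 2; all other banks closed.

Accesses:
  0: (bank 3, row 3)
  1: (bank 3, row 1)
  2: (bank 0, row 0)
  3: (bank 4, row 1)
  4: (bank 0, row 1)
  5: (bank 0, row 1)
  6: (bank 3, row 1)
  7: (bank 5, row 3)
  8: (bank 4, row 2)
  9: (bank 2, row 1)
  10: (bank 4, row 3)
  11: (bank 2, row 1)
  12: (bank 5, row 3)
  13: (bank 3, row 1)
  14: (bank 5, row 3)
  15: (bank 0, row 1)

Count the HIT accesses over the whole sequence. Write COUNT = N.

step 0: bank3 None->3 [EMPTY]
step 1: bank3 3->1 [CONFLICT]
step 2: bank0 None->0 [EMPTY]
step 3: bank4 1->1 [HIT]
step 4: bank0 0->1 [CONFLICT]
step 5: bank0 1->1 [HIT]
step 6: bank3 1->1 [HIT]
step 7: bank5 None->3 [EMPTY]
step 8: bank4 1->2 [CONFLICT]
step 9: bank2 2->1 [CONFLICT]
step 10: bank4 2->3 [CONFLICT]
step 11: bank2 1->1 [HIT]
step 12: bank5 3->3 [HIT]
step 13: bank3 1->1 [HIT]
step 14: bank5 3->3 [HIT]
step 15: bank0 1->1 [HIT]

COUNT = 8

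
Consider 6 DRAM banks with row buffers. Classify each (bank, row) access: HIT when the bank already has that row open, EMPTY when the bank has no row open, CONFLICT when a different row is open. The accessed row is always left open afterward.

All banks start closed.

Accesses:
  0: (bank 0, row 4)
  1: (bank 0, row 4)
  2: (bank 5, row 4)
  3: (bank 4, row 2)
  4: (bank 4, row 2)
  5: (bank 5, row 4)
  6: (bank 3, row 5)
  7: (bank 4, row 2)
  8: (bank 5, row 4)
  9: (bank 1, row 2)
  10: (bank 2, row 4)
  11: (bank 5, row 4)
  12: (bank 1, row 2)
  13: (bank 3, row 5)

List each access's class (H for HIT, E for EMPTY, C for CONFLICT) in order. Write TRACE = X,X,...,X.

TRACE = E,H,E,E,H,H,E,H,H,E,E,H,H,H

  [0] b0 r4: no row ⇒ E
  [1] b0 r4: had r4 ⇒ H
  [2] b5 r4: no row ⇒ E
  [3] b4 r2: no row ⇒ E
  [4] b4 r2: had r2 ⇒ H
  [5] b5 r4: had r4 ⇒ H
  [6] b3 r5: no row ⇒ E
  [7] b4 r2: had r2 ⇒ H
  [8] b5 r4: had r4 ⇒ H
  [9] b1 r2: no row ⇒ E
  [10] b2 r4: no row ⇒ E
  [11] b5 r4: had r4 ⇒ H
  [12] b1 r2: had r2 ⇒ H
  [13] b3 r5: had r5 ⇒ H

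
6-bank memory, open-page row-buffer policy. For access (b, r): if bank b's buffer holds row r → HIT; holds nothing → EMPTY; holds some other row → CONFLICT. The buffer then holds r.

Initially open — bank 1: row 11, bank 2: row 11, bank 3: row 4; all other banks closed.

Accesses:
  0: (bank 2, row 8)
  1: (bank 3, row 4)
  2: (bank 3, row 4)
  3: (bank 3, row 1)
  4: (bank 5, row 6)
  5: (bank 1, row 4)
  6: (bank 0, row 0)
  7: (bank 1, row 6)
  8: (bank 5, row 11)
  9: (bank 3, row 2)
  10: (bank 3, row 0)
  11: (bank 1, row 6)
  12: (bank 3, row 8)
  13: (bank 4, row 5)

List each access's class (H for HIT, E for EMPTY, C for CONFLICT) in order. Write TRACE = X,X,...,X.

  [0] b2 r8: had r11 ⇒ C
  [1] b3 r4: had r4 ⇒ H
  [2] b3 r4: had r4 ⇒ H
  [3] b3 r1: had r4 ⇒ C
  [4] b5 r6: no row ⇒ E
  [5] b1 r4: had r11 ⇒ C
  [6] b0 r0: no row ⇒ E
  [7] b1 r6: had r4 ⇒ C
  [8] b5 r11: had r6 ⇒ C
  [9] b3 r2: had r1 ⇒ C
  [10] b3 r0: had r2 ⇒ C
  [11] b1 r6: had r6 ⇒ H
  [12] b3 r8: had r0 ⇒ C
  [13] b4 r5: no row ⇒ E

TRACE = C,H,H,C,E,C,E,C,C,C,C,H,C,E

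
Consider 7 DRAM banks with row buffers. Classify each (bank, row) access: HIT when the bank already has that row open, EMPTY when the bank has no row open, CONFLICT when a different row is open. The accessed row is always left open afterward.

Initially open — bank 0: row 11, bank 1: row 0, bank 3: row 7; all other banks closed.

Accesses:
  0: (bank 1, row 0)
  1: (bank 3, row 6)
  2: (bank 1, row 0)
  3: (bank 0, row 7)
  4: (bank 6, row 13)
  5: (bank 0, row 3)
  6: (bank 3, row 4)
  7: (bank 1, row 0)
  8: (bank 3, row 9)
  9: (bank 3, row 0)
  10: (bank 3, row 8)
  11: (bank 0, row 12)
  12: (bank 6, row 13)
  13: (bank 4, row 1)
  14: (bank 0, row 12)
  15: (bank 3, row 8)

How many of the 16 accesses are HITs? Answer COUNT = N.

COUNT = 6

0: bank 1 row 0 — prev 0 → HIT
1: bank 3 row 6 — prev 7 → CONFLICT
2: bank 1 row 0 — prev 0 → HIT
3: bank 0 row 7 — prev 11 → CONFLICT
4: bank 6 row 13 — prev None → EMPTY
5: bank 0 row 3 — prev 7 → CONFLICT
6: bank 3 row 4 — prev 6 → CONFLICT
7: bank 1 row 0 — prev 0 → HIT
8: bank 3 row 9 — prev 4 → CONFLICT
9: bank 3 row 0 — prev 9 → CONFLICT
10: bank 3 row 8 — prev 0 → CONFLICT
11: bank 0 row 12 — prev 3 → CONFLICT
12: bank 6 row 13 — prev 13 → HIT
13: bank 4 row 1 — prev None → EMPTY
14: bank 0 row 12 — prev 12 → HIT
15: bank 3 row 8 — prev 8 → HIT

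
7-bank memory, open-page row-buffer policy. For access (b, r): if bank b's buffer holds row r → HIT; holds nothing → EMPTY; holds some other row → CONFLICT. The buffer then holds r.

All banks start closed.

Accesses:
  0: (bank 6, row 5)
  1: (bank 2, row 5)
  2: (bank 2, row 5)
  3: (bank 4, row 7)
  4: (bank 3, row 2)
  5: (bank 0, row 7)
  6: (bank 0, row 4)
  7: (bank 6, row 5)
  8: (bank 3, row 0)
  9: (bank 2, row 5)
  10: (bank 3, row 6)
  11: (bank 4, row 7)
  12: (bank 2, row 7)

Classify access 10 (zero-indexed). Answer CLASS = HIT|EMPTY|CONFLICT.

  [0] b6 r5: no row ⇒ E
  [1] b2 r5: no row ⇒ E
  [2] b2 r5: had r5 ⇒ H
  [3] b4 r7: no row ⇒ E
  [4] b3 r2: no row ⇒ E
  [5] b0 r7: no row ⇒ E
  [6] b0 r4: had r7 ⇒ C
  [7] b6 r5: had r5 ⇒ H
  [8] b3 r0: had r2 ⇒ C
  [9] b2 r5: had r5 ⇒ H
  [10] b3 r6: had r0 ⇒ C
  [11] b4 r7: had r7 ⇒ H
  [12] b2 r7: had r5 ⇒ C

CLASS = CONFLICT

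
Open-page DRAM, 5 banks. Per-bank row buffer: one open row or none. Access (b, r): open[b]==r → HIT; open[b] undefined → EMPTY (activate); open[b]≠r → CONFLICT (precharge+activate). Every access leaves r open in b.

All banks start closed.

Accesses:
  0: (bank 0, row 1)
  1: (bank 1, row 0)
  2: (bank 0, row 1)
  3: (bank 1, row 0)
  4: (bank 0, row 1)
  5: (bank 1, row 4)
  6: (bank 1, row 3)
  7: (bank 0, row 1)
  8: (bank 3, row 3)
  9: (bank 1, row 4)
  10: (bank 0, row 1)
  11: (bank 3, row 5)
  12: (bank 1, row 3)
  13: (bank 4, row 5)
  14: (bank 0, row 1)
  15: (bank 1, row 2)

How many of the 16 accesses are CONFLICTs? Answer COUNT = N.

step 0: bank0 None->1 [EMPTY]
step 1: bank1 None->0 [EMPTY]
step 2: bank0 1->1 [HIT]
step 3: bank1 0->0 [HIT]
step 4: bank0 1->1 [HIT]
step 5: bank1 0->4 [CONFLICT]
step 6: bank1 4->3 [CONFLICT]
step 7: bank0 1->1 [HIT]
step 8: bank3 None->3 [EMPTY]
step 9: bank1 3->4 [CONFLICT]
step 10: bank0 1->1 [HIT]
step 11: bank3 3->5 [CONFLICT]
step 12: bank1 4->3 [CONFLICT]
step 13: bank4 None->5 [EMPTY]
step 14: bank0 1->1 [HIT]
step 15: bank1 3->2 [CONFLICT]

COUNT = 6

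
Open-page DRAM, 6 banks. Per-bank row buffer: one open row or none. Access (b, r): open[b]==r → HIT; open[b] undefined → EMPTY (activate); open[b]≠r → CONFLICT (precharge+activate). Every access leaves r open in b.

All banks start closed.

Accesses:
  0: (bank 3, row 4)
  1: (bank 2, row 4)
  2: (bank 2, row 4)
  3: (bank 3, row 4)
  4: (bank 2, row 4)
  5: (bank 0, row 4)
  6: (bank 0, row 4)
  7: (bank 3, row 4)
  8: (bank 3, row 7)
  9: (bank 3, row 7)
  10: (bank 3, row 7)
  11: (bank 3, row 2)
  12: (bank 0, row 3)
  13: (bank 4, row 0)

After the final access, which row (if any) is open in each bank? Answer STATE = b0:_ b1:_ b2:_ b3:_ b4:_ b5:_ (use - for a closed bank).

  [0] b3 r4: no row ⇒ E
  [1] b2 r4: no row ⇒ E
  [2] b2 r4: had r4 ⇒ H
  [3] b3 r4: had r4 ⇒ H
  [4] b2 r4: had r4 ⇒ H
  [5] b0 r4: no row ⇒ E
  [6] b0 r4: had r4 ⇒ H
  [7] b3 r4: had r4 ⇒ H
  [8] b3 r7: had r4 ⇒ C
  [9] b3 r7: had r7 ⇒ H
  [10] b3 r7: had r7 ⇒ H
  [11] b3 r2: had r7 ⇒ C
  [12] b0 r3: had r4 ⇒ C
  [13] b4 r0: no row ⇒ E

STATE = b0:3 b1:- b2:4 b3:2 b4:0 b5:-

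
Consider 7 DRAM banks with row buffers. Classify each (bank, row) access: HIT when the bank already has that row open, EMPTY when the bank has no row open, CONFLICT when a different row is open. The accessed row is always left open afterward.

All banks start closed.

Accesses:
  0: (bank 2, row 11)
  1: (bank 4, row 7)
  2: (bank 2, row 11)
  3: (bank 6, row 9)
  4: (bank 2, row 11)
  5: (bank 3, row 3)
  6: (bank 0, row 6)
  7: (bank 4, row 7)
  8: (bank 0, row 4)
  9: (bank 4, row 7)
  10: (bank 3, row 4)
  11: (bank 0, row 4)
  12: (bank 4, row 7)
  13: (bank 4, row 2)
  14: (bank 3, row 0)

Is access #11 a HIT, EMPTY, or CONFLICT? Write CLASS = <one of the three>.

step 0: bank2 None->11 [EMPTY]
step 1: bank4 None->7 [EMPTY]
step 2: bank2 11->11 [HIT]
step 3: bank6 None->9 [EMPTY]
step 4: bank2 11->11 [HIT]
step 5: bank3 None->3 [EMPTY]
step 6: bank0 None->6 [EMPTY]
step 7: bank4 7->7 [HIT]
step 8: bank0 6->4 [CONFLICT]
step 9: bank4 7->7 [HIT]
step 10: bank3 3->4 [CONFLICT]
step 11: bank0 4->4 [HIT]
step 12: bank4 7->7 [HIT]
step 13: bank4 7->2 [CONFLICT]
step 14: bank3 4->0 [CONFLICT]

CLASS = HIT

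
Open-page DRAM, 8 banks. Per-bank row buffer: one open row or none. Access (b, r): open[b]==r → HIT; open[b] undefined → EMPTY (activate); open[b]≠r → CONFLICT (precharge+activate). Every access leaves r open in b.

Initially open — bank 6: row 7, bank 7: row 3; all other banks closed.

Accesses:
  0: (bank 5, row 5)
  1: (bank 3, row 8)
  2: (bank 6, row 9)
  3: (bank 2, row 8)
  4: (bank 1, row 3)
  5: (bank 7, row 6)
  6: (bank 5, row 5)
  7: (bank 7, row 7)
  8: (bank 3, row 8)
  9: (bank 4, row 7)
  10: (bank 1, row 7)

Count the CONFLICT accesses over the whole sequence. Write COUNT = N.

COUNT = 4

0: bank 5 row 5 — prev None → EMPTY
1: bank 3 row 8 — prev None → EMPTY
2: bank 6 row 9 — prev 7 → CONFLICT
3: bank 2 row 8 — prev None → EMPTY
4: bank 1 row 3 — prev None → EMPTY
5: bank 7 row 6 — prev 3 → CONFLICT
6: bank 5 row 5 — prev 5 → HIT
7: bank 7 row 7 — prev 6 → CONFLICT
8: bank 3 row 8 — prev 8 → HIT
9: bank 4 row 7 — prev None → EMPTY
10: bank 1 row 7 — prev 3 → CONFLICT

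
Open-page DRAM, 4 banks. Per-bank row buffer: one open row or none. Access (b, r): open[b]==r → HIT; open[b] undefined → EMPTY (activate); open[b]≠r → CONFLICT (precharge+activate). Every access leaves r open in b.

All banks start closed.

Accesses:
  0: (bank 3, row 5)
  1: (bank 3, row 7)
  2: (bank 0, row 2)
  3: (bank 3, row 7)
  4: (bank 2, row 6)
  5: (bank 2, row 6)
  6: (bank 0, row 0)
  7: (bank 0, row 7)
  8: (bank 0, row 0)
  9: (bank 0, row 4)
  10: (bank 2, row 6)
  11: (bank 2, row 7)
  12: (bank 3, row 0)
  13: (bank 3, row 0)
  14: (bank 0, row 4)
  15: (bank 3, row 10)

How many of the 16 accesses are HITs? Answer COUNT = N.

#0 (3,5) E
#1 (3,7) C  (was 5)
#2 (0,2) E
#3 (3,7) H  (was 7)
#4 (2,6) E
#5 (2,6) H  (was 6)
#6 (0,0) C  (was 2)
#7 (0,7) C  (was 0)
#8 (0,0) C  (was 7)
#9 (0,4) C  (was 0)
#10 (2,6) H  (was 6)
#11 (2,7) C  (was 6)
#12 (3,0) C  (was 7)
#13 (3,0) H  (was 0)
#14 (0,4) H  (was 4)
#15 (3,10) C  (was 0)

COUNT = 5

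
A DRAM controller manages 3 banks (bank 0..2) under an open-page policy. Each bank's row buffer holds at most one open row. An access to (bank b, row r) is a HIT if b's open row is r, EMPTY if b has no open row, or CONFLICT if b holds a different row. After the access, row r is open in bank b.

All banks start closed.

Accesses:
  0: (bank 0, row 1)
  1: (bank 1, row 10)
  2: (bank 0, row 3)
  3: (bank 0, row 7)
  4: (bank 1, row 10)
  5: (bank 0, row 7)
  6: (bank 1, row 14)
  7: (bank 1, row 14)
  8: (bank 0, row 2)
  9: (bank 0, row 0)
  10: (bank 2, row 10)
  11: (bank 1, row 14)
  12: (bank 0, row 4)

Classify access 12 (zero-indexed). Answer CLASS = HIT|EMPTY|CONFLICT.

CLASS = CONFLICT

step 0: bank0 None->1 [EMPTY]
step 1: bank1 None->10 [EMPTY]
step 2: bank0 1->3 [CONFLICT]
step 3: bank0 3->7 [CONFLICT]
step 4: bank1 10->10 [HIT]
step 5: bank0 7->7 [HIT]
step 6: bank1 10->14 [CONFLICT]
step 7: bank1 14->14 [HIT]
step 8: bank0 7->2 [CONFLICT]
step 9: bank0 2->0 [CONFLICT]
step 10: bank2 None->10 [EMPTY]
step 11: bank1 14->14 [HIT]
step 12: bank0 0->4 [CONFLICT]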